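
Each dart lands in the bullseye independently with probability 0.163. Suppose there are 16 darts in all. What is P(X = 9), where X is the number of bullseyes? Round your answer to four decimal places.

X ~ Binomial(n=16, p=0.163).
P(X=9) = C(16,9) · p^9 · (1−p)^7
= 11440 · 8.1225e-08 · 0.28779 = 0.000267

0.0003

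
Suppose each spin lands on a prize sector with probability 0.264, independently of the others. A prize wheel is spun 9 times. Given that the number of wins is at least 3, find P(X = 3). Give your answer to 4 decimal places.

0.5602

X ~ Binomial(9, 0.264). Want P(X=3 | X≥3) = P(X=3) / P(X≥3).
P(X=3) = C(9,3)·0.264^3·0.736^6 = 0.245673
P(X≥3) = 1 − 0.063372 − 0.204583 − 0.293532 = 0.438513
Ratio = 0.245673 / 0.438513 = 0.560242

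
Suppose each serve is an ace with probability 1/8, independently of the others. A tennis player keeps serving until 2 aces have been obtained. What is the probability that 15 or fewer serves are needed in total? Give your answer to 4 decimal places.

0.5759

Finishing within 15 serves ⇔ at least 2 successes in the first 15. With X ~ Binomial(15, 0.125), P(Y ≤ 15) = 1 − P(X ≤ 1).
  k=0: C(15,0)·0.125^0·0.875^15 = 0.134934
  k=1: C(15,1)·0.125^1·0.875^14 = 0.289144
1 − 0.424078 = 0.575922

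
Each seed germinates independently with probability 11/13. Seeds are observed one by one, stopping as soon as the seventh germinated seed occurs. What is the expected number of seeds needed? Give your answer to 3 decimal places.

8.273

Y = total seeds until the seventh success; negative binomial with r=7, p=0.846154.
E[Y] = r / p = 7 / 0.846154 = 8.27273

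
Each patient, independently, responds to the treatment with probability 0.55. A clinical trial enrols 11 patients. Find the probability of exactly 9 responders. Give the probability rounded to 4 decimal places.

0.0513

X ~ Binomial(n=11, p=0.55).
P(X=9) = C(11,9) · p^9 · (1−p)^2
= 55 · 0.0046054 · 0.2025 = 0.051292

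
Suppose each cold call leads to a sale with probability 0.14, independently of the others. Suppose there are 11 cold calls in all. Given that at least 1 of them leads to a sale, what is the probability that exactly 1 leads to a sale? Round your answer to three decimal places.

X ~ Binomial(11, 0.14). Want P(X=1 | X≥1) = P(X=1) / P(X≥1).
P(X=1) = C(11,1)·0.14^1·0.86^10 = 0.34080
P(X≥1) = 1 − 0.19032 = 0.80968
Ratio = 0.34080 / 0.80968 = 0.42091

0.421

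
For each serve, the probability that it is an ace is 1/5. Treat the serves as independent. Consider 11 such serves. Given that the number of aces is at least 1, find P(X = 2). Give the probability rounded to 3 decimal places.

0.323

X ~ Binomial(11, 0.20). Want P(X=2 | X≥1) = P(X=2) / P(X≥1).
P(X=2) = C(11,2)·0.20^2·0.80^9 = 0.29528
P(X≥1) = 1 − 0.08590 = 0.91410
Ratio = 0.29528 / 0.91410 = 0.32303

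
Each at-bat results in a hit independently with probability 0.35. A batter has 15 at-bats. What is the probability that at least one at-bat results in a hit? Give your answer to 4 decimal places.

0.9984

P(at least one) = 1 − P(none) = 1 − (1 − 0.35)^15
= 1 − 0.001562 = 0.998438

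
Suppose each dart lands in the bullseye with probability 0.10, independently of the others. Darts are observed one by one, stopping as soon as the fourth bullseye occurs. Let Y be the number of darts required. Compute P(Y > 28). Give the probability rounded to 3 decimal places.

Needing more than 28 darts ⇔ fewer than 4 successes in the first 28. With X ~ Binomial(28, 0.10), P(Y > 28) = P(X ≤ 3).
  k=0: C(28,0)·0.10^0·0.90^28 = 0.05233
  k=1: C(28,1)·0.10^1·0.90^27 = 0.16282
  k=2: C(28,2)·0.10^2·0.90^26 = 0.24423
  k=3: C(28,3)·0.10^3·0.90^25 = 0.23518
P(X ≤ 3) = 0.69457

0.695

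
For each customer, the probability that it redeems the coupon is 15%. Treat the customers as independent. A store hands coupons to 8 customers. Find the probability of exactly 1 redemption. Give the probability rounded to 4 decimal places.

X ~ Binomial(n=8, p=0.15).
P(X=1) = C(8,1) · p^1 · (1−p)^7
= 8 · 0.15 · 0.32058 = 0.384693

0.3847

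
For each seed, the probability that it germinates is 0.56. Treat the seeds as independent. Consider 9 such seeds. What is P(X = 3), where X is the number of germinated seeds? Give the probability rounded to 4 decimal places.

X ~ Binomial(n=9, p=0.56).
P(X=3) = C(9,3) · p^3 · (1−p)^6
= 84 · 0.17562 · 0.0072563 = 0.107043

0.1070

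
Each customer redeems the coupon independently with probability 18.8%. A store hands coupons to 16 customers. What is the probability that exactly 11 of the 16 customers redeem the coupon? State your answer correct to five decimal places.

0.00002

X ~ Binomial(n=16, p=0.188).
P(X=11) = C(16,11) · p^11 · (1−p)^5
= 4368 · 1.0369e-08 · 0.353 = 0.0000160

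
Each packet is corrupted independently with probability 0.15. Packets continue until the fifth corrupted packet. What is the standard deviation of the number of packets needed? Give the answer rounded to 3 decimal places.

Y = total packets until the fifth success; negative binomial with r=5, p=0.15.
SD(Y) = √[r(1−p)/p²] = √(188.88889) = 13.74369

13.744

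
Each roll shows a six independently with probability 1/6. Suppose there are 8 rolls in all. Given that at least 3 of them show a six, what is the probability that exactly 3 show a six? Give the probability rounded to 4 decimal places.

X ~ Binomial(8, 0.166667). Want P(X=3 | X≥3) = P(X=3) / P(X≥3).
P(X=3) = C(8,3)·0.166667^3·0.833333^5 = 0.104190
P(X≥3) = 1 − 0.232568 − 0.372109 − 0.260476 = 0.134847
Ratio = 0.104190 / 0.134847 = 0.772658

0.7727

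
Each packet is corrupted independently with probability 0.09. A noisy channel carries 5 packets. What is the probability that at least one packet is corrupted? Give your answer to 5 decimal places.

0.37597

P(at least one) = 1 − P(none) = 1 − (1 − 0.09)^5
= 1 − 0.6240321 = 0.3759679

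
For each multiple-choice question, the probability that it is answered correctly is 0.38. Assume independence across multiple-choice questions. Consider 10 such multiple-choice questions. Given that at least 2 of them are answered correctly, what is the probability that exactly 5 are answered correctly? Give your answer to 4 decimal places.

0.1946

X ~ Binomial(10, 0.38). Want P(X=5 | X≥2) = P(X=5) / P(X≥2).
P(X=5) = C(10,5)·0.38^5·0.62^5 = 0.182927
P(X≥2) = 1 − 0.008393 − 0.051441 = 0.940166
Ratio = 0.182927 / 0.940166 = 0.194568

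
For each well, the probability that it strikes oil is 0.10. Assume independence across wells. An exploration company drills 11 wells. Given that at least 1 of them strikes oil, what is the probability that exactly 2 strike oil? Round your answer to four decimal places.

X ~ Binomial(11, 0.10). Want P(X=2 | X≥1) = P(X=2) / P(X≥1).
P(X=2) = C(11,2)·0.10^2·0.90^9 = 0.213081
P(X≥1) = 1 − 0.313811 = 0.686189
Ratio = 0.213081 / 0.686189 = 0.310528

0.3105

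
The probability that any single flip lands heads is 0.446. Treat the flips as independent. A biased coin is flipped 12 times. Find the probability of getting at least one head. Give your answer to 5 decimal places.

0.99916

P(at least one) = 1 − P(none) = 1 − (1 − 0.446)^12
= 1 − 0.0008358 = 0.9991642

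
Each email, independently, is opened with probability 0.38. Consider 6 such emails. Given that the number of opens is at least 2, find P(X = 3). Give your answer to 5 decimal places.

X ~ Binomial(6, 0.38). Want P(X=3 | X≥2) = P(X=3) / P(X≥2).
P(X=3) = C(6,3)·0.38^3·0.62^3 = 0.2615507
P(X≥2) = 1 − 0.0568002 − 0.2088783 = 0.7343215
Ratio = 0.2615507 / 0.7343215 = 0.3561801

0.35618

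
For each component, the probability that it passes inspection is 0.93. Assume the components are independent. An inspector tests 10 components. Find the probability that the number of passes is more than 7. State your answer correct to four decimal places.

0.9717

X ~ Binomial(10, 0.93); P(X ≥ 8) = Σ C(10,k) p^k (1−p)^(10−k) over k:
  k=8: C(10,8)·0.93^8·0.07^2 = 0.123388
  k=9: C(10,9)·0.93^9·0.07^1 = 0.364288
  k=10: C(10,10)·0.93^10·0.07^0 = 0.483982
Total = 0.971658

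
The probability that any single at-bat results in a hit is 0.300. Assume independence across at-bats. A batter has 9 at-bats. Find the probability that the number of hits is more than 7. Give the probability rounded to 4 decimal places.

0.0004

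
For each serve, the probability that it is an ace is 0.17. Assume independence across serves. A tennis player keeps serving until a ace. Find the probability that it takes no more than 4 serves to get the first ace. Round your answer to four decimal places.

0.5254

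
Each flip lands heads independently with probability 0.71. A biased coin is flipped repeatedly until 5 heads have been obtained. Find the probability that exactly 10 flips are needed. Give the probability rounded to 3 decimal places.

0.047

Y = trial on which the fifth success occurs; negative binomial, r=5, p=0.71.
P(Y=10) = C(9,4) · p^5 · (1−p)^5
= 126 · 0.18042 · 0.0020511 = 0.04663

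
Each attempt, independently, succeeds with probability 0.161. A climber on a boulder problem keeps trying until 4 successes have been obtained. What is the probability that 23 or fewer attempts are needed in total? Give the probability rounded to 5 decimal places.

0.51938

Finishing within 23 attempts ⇔ at least 4 successes in the first 23. With X ~ Binomial(23, 0.161), P(Y ≤ 23) = 1 − P(X ≤ 3).
  k=0: C(23,0)·0.161^0·0.839^23 = 0.0176411
  k=1: C(23,1)·0.161^1·0.839^22 = 0.0778604
  k=2: C(23,2)·0.161^2·0.839^21 = 0.1643514
  k=3: C(23,3)·0.161^3·0.839^20 = 0.2207676
1 − 0.4806206 = 0.5193794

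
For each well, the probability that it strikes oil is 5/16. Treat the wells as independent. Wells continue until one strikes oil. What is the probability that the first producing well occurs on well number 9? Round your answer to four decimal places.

Geometric (trials to first success), p = 0.3125.
P(Y = 9) = (1−p)^8 · p = 0.049909 · 0.3125 = 0.015597

0.0156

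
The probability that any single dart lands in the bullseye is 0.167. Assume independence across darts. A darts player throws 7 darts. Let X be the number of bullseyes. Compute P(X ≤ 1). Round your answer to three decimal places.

0.669

X ~ Binomial(7, 0.167); P(X ≤ 1) = Σ C(7,k) p^k (1−p)^(7−k) over k:
  k=0: C(7,0)·0.167^0·0.833^7 = 0.27830
  k=1: C(7,1)·0.167^1·0.833^6 = 0.39056
Total = 0.66886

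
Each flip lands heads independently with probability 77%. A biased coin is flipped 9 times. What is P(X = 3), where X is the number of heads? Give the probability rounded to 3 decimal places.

X ~ Binomial(n=9, p=0.77).
P(X=3) = C(9,3) · p^3 · (1−p)^6
= 84 · 0.45653 · 0.00014804 = 0.00568

0.006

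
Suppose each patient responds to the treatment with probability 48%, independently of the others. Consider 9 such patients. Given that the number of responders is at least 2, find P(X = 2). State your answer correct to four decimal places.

0.0875

X ~ Binomial(9, 0.48). Want P(X=2 | X≥2) = P(X=2) / P(X≥2).
P(X=2) = C(9,2)·0.48^2·0.52^7 = 0.085272
P(X≥2) = 1 − 0.002780 − 0.023095 = 0.974125
Ratio = 0.085272 / 0.974125 = 0.087537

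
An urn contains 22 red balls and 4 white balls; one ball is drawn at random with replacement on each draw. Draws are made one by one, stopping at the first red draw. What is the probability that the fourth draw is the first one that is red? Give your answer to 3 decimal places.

Geometric (trials to first success), p = 0.846154.
P(Y = 4) = (1−p)^3 · p = 0.0036413 · 0.846154 = 0.00308

0.003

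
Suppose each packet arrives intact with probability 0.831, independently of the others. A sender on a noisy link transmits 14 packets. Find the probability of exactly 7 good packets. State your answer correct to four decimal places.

0.0037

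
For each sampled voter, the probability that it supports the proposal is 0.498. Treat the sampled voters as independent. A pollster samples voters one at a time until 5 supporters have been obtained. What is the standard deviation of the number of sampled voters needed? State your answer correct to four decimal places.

3.1813

Y = total sampled voters until the fifth success; negative binomial with r=5, p=0.498.
SD(Y) = √[r(1−p)/p²] = √(10.120805) = 3.181321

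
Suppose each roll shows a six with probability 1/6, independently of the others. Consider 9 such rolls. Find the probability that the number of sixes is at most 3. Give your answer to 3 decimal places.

X ~ Binomial(9, 0.166667); P(X ≤ 3) = Σ C(9,k) p^k (1−p)^(9−k) over k:
  k=0: C(9,0)·0.166667^0·0.833333^9 = 0.19381
  k=1: C(9,1)·0.166667^1·0.833333^8 = 0.34885
  k=2: C(9,2)·0.166667^2·0.833333^7 = 0.27908
  k=3: C(9,3)·0.166667^3·0.833333^6 = 0.13024
Total = 0.95198

0.952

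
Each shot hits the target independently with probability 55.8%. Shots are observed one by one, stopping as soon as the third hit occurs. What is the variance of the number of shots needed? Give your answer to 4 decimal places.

4.2587

Y = total shots until the third success; negative binomial with r=3, p=0.558.
Var(Y) = r(1−p)/p² = 3·0.442 / 0.558² = 4.258681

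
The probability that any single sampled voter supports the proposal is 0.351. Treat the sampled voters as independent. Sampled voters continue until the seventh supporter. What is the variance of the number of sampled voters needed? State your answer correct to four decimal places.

36.8747

Y = total sampled voters until the seventh success; negative binomial with r=7, p=0.351.
Var(Y) = r(1−p)/p² = 7·0.649 / 0.351² = 36.874701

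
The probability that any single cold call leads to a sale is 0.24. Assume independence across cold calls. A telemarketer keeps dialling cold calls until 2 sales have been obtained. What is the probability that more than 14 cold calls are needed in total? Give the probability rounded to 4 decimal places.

Needing more than 14 cold calls ⇔ fewer than 2 successes in the first 14. With X ~ Binomial(14, 0.24), P(Y > 14) = P(X ≤ 1).
  k=0: C(14,0)·0.24^0·0.76^14 = 0.021448
  k=1: C(14,1)·0.24^1·0.76^13 = 0.094823
P(X ≤ 1) = 0.116272

0.1163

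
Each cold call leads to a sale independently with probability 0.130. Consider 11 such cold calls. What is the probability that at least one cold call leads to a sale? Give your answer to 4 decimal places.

P(at least one) = 1 − P(none) = 1 − (1 − 0.13)^11
= 1 − 0.216128 = 0.783872

0.7839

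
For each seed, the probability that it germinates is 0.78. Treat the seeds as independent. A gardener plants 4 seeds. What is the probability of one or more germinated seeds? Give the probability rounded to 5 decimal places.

0.99766

P(at least one) = 1 − P(none) = 1 − (1 − 0.78)^4
= 1 − 0.0023426 = 0.9976574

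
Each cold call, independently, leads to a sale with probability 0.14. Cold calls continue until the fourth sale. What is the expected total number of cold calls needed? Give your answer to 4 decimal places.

28.5714

Y = total cold calls until the fourth success; negative binomial with r=4, p=0.14.
E[Y] = r / p = 4 / 0.14 = 28.571429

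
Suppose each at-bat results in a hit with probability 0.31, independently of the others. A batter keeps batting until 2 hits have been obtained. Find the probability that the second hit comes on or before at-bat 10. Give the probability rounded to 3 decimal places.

Finishing within 10 at-bats ⇔ at least 2 successes in the first 10. With X ~ Binomial(10, 0.31), P(Y ≤ 10) = 1 − P(X ≤ 1).
  k=0: C(10,0)·0.31^0·0.69^10 = 0.02446
  k=1: C(10,1)·0.31^1·0.69^9 = 0.10990
1 − 0.13436 = 0.86564

0.866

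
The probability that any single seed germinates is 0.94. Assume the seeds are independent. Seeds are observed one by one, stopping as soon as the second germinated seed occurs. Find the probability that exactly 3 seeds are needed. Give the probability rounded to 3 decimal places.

Y = trial on which the second success occurs; negative binomial, r=2, p=0.94.
P(Y=3) = C(2,1) · p^2 · (1−p)^1
= 2 · 0.8836 · 0.06 = 0.10603

0.106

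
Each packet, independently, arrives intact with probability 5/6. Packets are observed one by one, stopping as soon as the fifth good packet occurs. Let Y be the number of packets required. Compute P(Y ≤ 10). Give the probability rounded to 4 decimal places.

0.9976

Finishing within 10 packets ⇔ at least 5 successes in the first 10. With X ~ Binomial(10, 0.833333), P(Y ≤ 10) = 1 − P(X ≤ 4).
  k=0: C(10,0)·0.833333^0·0.166667^10 = 0.000000
  k=1: C(10,1)·0.833333^1·0.166667^9 = 0.000001
  k=2: C(10,2)·0.833333^2·0.166667^8 = 0.000019
  k=3: C(10,3)·0.833333^3·0.166667^7 = 0.000248
  k=4: C(10,4)·0.833333^4·0.166667^6 = 0.002171
1 − 0.002438 = 0.997562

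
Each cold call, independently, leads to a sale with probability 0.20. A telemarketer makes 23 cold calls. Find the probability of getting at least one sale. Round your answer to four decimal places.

P(at least one) = 1 − P(none) = 1 − (1 − 0.20)^23
= 1 − 0.005903 = 0.994097

0.9941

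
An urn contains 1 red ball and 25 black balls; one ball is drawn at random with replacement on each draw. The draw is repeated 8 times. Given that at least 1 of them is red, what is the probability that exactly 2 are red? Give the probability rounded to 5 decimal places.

X ~ Binomial(8, 0.038462). Want P(X=2 | X≥1) = P(X=2) / P(X≥1).
P(X=2) = C(8,2)·0.038462^2·0.961538^6 = 0.0327349
P(X≥1) = 1 − 0.7306902 = 0.2693098
Ratio = 0.0327349 / 0.2693098 = 0.1215512

0.12155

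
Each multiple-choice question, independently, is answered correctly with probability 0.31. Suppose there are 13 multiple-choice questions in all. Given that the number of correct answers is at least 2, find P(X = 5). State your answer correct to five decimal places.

X ~ Binomial(13, 0.31). Want P(X=5 | X≥2) = P(X=5) / P(X≥2).
P(X=5) = C(13,5)·0.31^5·0.69^8 = 0.1893127
P(X≥2) = 1 − 0.0080360 − 0.0469347 = 0.9450293
Ratio = 0.1893127 / 0.9450293 = 0.2003247

0.20032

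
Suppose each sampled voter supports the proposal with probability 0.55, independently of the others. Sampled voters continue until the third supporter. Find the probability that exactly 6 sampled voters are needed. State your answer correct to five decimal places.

0.15161

Y = trial on which the third success occurs; negative binomial, r=3, p=0.55.
P(Y=6) = C(5,2) · p^3 · (1−p)^3
= 10 · 0.16637 · 0.091125 = 0.1516092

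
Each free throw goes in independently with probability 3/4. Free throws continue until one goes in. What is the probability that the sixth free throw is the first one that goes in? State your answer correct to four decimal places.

0.0007

Geometric (trials to first success), p = 0.75.
P(Y = 6) = (1−p)^5 · p = 0.00097656 · 0.75 = 0.000732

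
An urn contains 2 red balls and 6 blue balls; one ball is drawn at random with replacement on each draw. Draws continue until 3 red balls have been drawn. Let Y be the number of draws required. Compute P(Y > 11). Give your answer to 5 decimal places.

Needing more than 11 draws ⇔ fewer than 3 successes in the first 11. With X ~ Binomial(11, 0.25), P(Y > 11) = P(X ≤ 2).
  k=0: C(11,0)·0.25^0·0.75^11 = 0.0422351
  k=1: C(11,1)·0.25^1·0.75^10 = 0.1548622
  k=2: C(11,2)·0.25^2·0.75^9 = 0.2581036
P(X ≤ 2) = 0.4552009

0.45520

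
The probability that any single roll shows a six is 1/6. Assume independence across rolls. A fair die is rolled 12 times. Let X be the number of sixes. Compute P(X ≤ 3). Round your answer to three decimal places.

0.875

X ~ Binomial(12, 0.166667); P(X ≤ 3) = Σ C(12,k) p^k (1−p)^(12−k) over k:
  k=0: C(12,0)·0.166667^0·0.833333^12 = 0.11216
  k=1: C(12,1)·0.166667^1·0.833333^11 = 0.26918
  k=2: C(12,2)·0.166667^2·0.833333^10 = 0.29609
  k=3: C(12,3)·0.166667^3·0.833333^9 = 0.19740
Total = 0.87482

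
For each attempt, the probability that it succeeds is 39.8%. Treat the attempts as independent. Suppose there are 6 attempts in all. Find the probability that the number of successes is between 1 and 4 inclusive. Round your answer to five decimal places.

X ~ Binomial(6, 0.398); P(1 ≤ X ≤ 4) = Σ C(6,k) p^k (1−p)^(6−k) over k:
  k=1: C(6,1)·0.398^1·0.602^5 = 0.1888064
  k=2: C(6,2)·0.398^2·0.602^4 = 0.3120638
  k=3: C(6,3)·0.398^3·0.602^3 = 0.2750861
  k=4: C(6,4)·0.398^4·0.602^2 = 0.1364007
Total = 0.9123570

0.91236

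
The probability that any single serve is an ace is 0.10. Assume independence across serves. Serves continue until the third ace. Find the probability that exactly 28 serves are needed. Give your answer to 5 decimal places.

Y = trial on which the third success occurs; negative binomial, r=3, p=0.10.
P(Y=28) = C(27,2) · p^3 · (1−p)^25
= 351 · 0.001 · 0.07179 = 0.0251982

0.02520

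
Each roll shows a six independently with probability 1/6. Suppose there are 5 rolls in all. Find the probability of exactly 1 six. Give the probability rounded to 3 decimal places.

0.402

X ~ Binomial(n=5, p=0.166667).
P(X=1) = C(5,1) · p^1 · (1−p)^4
= 5 · 0.16667 · 0.48225 = 0.40188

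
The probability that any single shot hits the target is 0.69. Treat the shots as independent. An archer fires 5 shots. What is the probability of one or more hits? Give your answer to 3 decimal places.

0.997

P(at least one) = 1 − P(none) = 1 − (1 − 0.69)^5
= 1 − 0.00286 = 0.99714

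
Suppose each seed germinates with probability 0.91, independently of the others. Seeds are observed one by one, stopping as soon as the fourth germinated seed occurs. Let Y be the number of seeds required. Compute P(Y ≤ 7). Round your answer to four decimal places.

0.9982

Finishing within 7 seeds ⇔ at least 4 successes in the first 7. With X ~ Binomial(7, 0.91), P(Y ≤ 7) = 1 − P(X ≤ 3).
  k=0: C(7,0)·0.91^0·0.09^7 = 0.000000
  k=1: C(7,1)·0.91^1·0.09^6 = 0.000003
  k=2: C(7,2)·0.91^2·0.09^5 = 0.000103
  k=3: C(7,3)·0.91^3·0.09^4 = 0.001730
1 − 0.001837 = 0.998163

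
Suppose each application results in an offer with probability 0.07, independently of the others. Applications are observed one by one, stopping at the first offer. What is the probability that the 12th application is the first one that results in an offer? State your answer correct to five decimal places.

0.03151

Geometric (trials to first success), p = 0.07.
P(Y = 12) = (1−p)^11 · p = 0.4501 · 0.07 = 0.0315072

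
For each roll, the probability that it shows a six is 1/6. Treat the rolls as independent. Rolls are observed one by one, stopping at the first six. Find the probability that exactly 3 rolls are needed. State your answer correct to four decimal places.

0.1157

Geometric (trials to first success), p = 0.166667.
P(Y = 3) = (1−p)^2 · p = 0.69444 · 0.166667 = 0.115741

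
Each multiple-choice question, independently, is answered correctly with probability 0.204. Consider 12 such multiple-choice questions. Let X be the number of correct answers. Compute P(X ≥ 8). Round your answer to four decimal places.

0.0007

X ~ Binomial(12, 0.204); P(X ≥ 8) = Σ C(12,k) p^k (1−p)^(12−k) over k:
  k=8: C(12,8)·0.204^8·0.796^4 = 0.000596
  k=9: C(12,9)·0.204^9·0.796^3 = 0.000068
  k=10: C(12,10)·0.204^10·0.796^2 = 0.000005
  k=11: C(12,11)·0.204^11·0.796^1 = 0.000000
  k=12: C(12,12)·0.204^12·0.796^0 = 0.000000
Total = 0.000669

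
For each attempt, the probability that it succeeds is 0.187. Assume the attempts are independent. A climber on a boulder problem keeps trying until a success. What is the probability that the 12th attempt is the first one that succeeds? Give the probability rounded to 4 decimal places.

Geometric (trials to first success), p = 0.187.
P(Y = 12) = (1−p)^11 · p = 0.10256 · 0.187 = 0.019180

0.0192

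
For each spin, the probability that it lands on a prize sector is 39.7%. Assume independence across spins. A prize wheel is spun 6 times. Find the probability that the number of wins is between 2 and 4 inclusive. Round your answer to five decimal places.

0.72243

X ~ Binomial(6, 0.397); P(2 ≤ X ≤ 4) = Σ C(6,k) p^k (1−p)^(6−k) over k:
  k=2: C(6,2)·0.397^2·0.603^4 = 0.3125658
  k=3: C(6,3)·0.397^3·0.603^3 = 0.2743806
  k=4: C(6,4)·0.397^4·0.603^2 = 0.1354840
Total = 0.7224304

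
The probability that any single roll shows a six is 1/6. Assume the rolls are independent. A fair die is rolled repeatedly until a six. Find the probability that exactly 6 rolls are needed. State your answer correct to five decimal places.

Geometric (trials to first success), p = 0.166667.
P(Y = 6) = (1−p)^5 · p = 0.40188 · 0.166667 = 0.0669796

0.06698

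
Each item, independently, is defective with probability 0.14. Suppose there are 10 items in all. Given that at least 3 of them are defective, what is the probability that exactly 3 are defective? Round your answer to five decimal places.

0.74138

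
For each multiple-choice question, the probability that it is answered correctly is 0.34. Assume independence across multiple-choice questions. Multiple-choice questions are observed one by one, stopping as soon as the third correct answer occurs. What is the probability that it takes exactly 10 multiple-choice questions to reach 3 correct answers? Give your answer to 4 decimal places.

Y = trial on which the third success occurs; negative binomial, r=3, p=0.34.
P(Y=10) = C(9,2) · p^3 · (1−p)^7
= 36 · 0.039304 · 0.054552 = 0.077187

0.0772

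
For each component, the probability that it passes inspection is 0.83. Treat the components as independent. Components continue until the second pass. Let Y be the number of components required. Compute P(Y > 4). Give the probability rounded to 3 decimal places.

Needing more than 4 components ⇔ fewer than 2 successes in the first 4. With X ~ Binomial(4, 0.83), P(Y > 4) = P(X ≤ 1).
  k=0: C(4,0)·0.83^0·0.17^4 = 0.00084
  k=1: C(4,1)·0.83^1·0.17^3 = 0.01631
P(X ≤ 1) = 0.01715

0.017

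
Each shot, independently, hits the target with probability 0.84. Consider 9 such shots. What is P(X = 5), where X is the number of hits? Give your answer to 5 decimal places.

0.03453

X ~ Binomial(n=9, p=0.84).
P(X=5) = C(9,5) · p^5 · (1−p)^4
= 126 · 0.41821 · 0.00065536 = 0.0345340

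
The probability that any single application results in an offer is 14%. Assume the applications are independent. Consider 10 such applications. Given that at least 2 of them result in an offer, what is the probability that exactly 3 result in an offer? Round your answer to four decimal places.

X ~ Binomial(10, 0.14). Want P(X=3 | X≥2) = P(X=3) / P(X≥2).
P(X=3) = C(10,3)·0.14^3·0.86^7 = 0.114566
P(X≥2) = 1 − 0.221302 − 0.360258 = 0.418440
Ratio = 0.114566 / 0.418440 = 0.273792

0.2738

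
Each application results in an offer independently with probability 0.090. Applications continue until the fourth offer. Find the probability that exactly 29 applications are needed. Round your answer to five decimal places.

0.02034

Y = trial on which the fourth success occurs; negative binomial, r=4, p=0.09.
P(Y=29) = C(28,3) · p^4 · (1−p)^25
= 3276 · 6.561e-05 · 0.094631 = 0.0203399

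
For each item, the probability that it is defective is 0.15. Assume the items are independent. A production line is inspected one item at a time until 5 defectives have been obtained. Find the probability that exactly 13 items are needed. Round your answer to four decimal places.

0.0102

Y = trial on which the fifth success occurs; negative binomial, r=5, p=0.15.
P(Y=13) = C(12,4) · p^5 · (1−p)^8
= 495 · 7.5937e-05 · 0.27249 = 0.010243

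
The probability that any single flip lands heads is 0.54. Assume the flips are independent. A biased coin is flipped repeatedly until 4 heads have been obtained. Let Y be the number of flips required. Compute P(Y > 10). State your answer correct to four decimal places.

Needing more than 10 flips ⇔ fewer than 4 successes in the first 10. With X ~ Binomial(10, 0.54), P(Y > 10) = P(X ≤ 3).
  k=0: C(10,0)·0.54^0·0.46^10 = 0.000424
  k=1: C(10,1)·0.54^1·0.46^9 = 0.004980
  k=2: C(10,2)·0.54^2·0.46^8 = 0.026306
  k=3: C(10,3)·0.54^3·0.46^7 = 0.082351
P(X ≤ 3) = 0.114061

0.1141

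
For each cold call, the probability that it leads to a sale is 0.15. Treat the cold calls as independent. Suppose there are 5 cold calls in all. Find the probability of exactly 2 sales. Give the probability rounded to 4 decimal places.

X ~ Binomial(n=5, p=0.15).
P(X=2) = C(5,2) · p^2 · (1−p)^3
= 10 · 0.0225 · 0.61413 = 0.138178

0.1382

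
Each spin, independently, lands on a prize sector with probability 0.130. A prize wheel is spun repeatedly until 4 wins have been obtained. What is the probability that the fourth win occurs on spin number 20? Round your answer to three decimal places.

0.030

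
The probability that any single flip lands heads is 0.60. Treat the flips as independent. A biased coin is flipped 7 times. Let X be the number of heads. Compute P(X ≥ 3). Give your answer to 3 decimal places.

0.904

X ~ Binomial(7, 0.60); P(X ≥ 3) = Σ C(7,k) p^k (1−p)^(7−k) over k:
  k=3: C(7,3)·0.60^3·0.40^4 = 0.19354
  k=4: C(7,4)·0.60^4·0.40^3 = 0.29030
  k=5: C(7,5)·0.60^5·0.40^2 = 0.26127
  k=6: C(7,6)·0.60^6·0.40^1 = 0.13064
  k=7: C(7,7)·0.60^7·0.40^0 = 0.02799
Total = 0.90374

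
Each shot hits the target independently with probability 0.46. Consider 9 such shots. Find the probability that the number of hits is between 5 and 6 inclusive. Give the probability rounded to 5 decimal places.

0.34598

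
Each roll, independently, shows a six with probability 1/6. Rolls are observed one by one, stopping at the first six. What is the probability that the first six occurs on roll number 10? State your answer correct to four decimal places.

Geometric (trials to first success), p = 0.166667.
P(Y = 10) = (1−p)^9 · p = 0.19381 · 0.166667 = 0.032301

0.0323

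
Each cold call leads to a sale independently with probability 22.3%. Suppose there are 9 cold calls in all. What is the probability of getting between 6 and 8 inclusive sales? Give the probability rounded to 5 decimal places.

0.00548

X ~ Binomial(9, 0.223); P(6 ≤ X ≤ 8) = Σ C(9,k) p^k (1−p)^(9−k) over k:
  k=6: C(9,6)·0.223^6·0.777^3 = 0.0048459
  k=7: C(9,7)·0.223^7·0.777^2 = 0.0005960
  k=8: C(9,8)·0.223^8·0.777^1 = 0.0000428
Total = 0.0054847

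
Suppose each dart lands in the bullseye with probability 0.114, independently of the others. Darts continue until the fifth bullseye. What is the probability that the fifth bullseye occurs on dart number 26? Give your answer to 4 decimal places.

Y = trial on which the fifth success occurs; negative binomial, r=5, p=0.114.
P(Y=26) = C(25,4) · p^5 · (1−p)^21
= 12650 · 1.9254e-05 · 0.078724 = 0.019174

0.0192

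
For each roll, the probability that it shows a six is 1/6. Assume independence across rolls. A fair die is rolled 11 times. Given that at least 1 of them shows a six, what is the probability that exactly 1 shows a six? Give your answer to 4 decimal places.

X ~ Binomial(11, 0.166667). Want P(X=1 | X≥1) = P(X=1) / P(X≥1).
P(X=1) = C(11,1)·0.166667^1·0.833333^10 = 0.296094
P(X≥1) = 1 − 0.134588 = 0.865412
Ratio = 0.296094 / 0.865412 = 0.342142

0.3421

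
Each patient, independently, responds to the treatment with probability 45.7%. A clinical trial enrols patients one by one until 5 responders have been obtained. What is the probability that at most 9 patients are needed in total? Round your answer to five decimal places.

0.39522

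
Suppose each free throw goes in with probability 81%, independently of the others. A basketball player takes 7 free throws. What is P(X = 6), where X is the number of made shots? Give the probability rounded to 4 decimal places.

0.3756

X ~ Binomial(n=7, p=0.81).
P(X=6) = C(7,6) · p^6 · (1−p)^1
= 7 · 0.28243 · 0.19 = 0.375631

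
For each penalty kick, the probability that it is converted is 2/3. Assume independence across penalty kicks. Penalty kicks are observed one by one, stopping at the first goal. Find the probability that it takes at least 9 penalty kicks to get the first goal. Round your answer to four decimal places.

0.0002

Y = number of penalty kicks to the first success; geometric, p = 0.666667.
P(Y > 8) = P(first 8 all fail) = (1−p)^8 = 0.000152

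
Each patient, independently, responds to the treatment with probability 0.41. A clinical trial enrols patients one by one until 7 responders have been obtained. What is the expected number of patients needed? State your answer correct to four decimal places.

Y = total patients until the seventh success; negative binomial with r=7, p=0.41.
E[Y] = r / p = 7 / 0.41 = 17.073171

17.0732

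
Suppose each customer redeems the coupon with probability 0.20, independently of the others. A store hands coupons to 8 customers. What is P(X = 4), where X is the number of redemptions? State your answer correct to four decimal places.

0.0459

X ~ Binomial(n=8, p=0.20).
P(X=4) = C(8,4) · p^4 · (1−p)^4
= 70 · 0.0016 · 0.4096 = 0.045875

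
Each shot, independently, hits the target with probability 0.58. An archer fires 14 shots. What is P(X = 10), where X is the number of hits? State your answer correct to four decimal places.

0.1342

X ~ Binomial(n=14, p=0.58).
P(X=10) = C(14,10) · p^10 · (1−p)^4
= 1001 · 0.004308 · 0.031117 = 0.134187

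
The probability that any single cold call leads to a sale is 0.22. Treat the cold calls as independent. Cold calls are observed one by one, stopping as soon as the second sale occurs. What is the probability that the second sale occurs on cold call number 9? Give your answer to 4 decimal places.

Y = trial on which the second success occurs; negative binomial, r=2, p=0.22.
P(Y=9) = C(8,1) · p^2 · (1−p)^7
= 8 · 0.0484 · 0.17566 = 0.068014

0.0680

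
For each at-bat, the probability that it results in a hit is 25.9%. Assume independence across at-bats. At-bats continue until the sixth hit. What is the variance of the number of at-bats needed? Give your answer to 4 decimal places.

Y = total at-bats until the sixth success; negative binomial with r=6, p=0.259.
Var(Y) = r(1−p)/p² = 6·0.741 / 0.259² = 66.278082

66.2781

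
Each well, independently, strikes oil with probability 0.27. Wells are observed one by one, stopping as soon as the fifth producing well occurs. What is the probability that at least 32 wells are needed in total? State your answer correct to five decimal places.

0.05171

Needing more than 31 wells ⇔ fewer than 5 successes in the first 31. With X ~ Binomial(31, 0.27), P(Y > 31) = P(X ≤ 4).
  k=0: C(31,0)·0.27^0·0.73^31 = 0.0000579
  k=1: C(31,1)·0.27^1·0.73^30 = 0.0006644
  k=2: C(31,2)·0.27^2·0.73^29 = 0.0036859
  k=3: C(31,3)·0.27^3·0.73^28 = 0.0131784
  k=4: C(31,4)·0.27^4·0.73^27 = 0.0341193
P(X ≤ 4) = 0.0517059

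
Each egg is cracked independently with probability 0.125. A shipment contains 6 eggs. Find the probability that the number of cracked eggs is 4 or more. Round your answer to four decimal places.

0.0030

X ~ Binomial(6, 0.125); P(X ≥ 4) = Σ C(6,k) p^k (1−p)^(6−k) over k:
  k=4: C(6,4)·0.125^4·0.875^2 = 0.002804
  k=5: C(6,5)·0.125^5·0.875^1 = 0.000160
  k=6: C(6,6)·0.125^6·0.875^0 = 0.000004
Total = 0.002968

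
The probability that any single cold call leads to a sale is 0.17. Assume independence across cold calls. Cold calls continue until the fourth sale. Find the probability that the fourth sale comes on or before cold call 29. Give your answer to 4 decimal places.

0.7508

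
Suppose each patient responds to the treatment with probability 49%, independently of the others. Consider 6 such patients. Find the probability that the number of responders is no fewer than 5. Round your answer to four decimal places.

0.1003

X ~ Binomial(6, 0.49); P(X ≥ 5) = Σ C(6,k) p^k (1−p)^(6−k) over k:
  k=5: C(6,5)·0.49^5·0.51^1 = 0.086437
  k=6: C(6,6)·0.49^6·0.51^0 = 0.013841
Total = 0.100279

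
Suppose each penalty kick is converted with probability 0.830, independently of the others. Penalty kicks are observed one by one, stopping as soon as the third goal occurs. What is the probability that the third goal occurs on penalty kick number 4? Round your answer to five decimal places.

0.29161

Y = trial on which the third success occurs; negative binomial, r=3, p=0.83.
P(Y=4) = C(3,2) · p^3 · (1−p)^1
= 3 · 0.57179 · 0.17 = 0.2916114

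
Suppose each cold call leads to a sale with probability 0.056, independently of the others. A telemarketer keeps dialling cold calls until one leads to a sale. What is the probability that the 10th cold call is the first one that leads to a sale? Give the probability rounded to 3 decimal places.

Geometric (trials to first success), p = 0.056.
P(Y = 10) = (1−p)^9 · p = 0.59532 · 0.056 = 0.03334

0.033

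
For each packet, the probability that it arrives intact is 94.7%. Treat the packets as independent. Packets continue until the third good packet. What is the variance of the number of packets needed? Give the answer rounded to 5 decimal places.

0.17730

Y = total packets until the third success; negative binomial with r=3, p=0.947.
Var(Y) = r(1−p)/p² = 3·0.053 / 0.947² = 0.1772953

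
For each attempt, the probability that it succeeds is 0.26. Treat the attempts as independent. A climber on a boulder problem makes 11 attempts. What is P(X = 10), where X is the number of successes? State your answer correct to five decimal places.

0.00001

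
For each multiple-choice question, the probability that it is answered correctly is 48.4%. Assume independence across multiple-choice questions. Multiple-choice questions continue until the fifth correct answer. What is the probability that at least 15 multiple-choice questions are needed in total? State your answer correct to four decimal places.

Needing more than 14 multiple-choice questions ⇔ fewer than 5 successes in the first 14. With X ~ Binomial(14, 0.484), P(Y > 14) = P(X ≤ 4).
  k=0: C(14,0)·0.484^0·0.516^14 = 0.000095
  k=1: C(14,1)·0.484^1·0.516^13 = 0.001246
  k=2: C(14,2)·0.484^2·0.516^12 = 0.007595
  k=3: C(14,3)·0.484^3·0.516^11 = 0.028496
  k=4: C(14,4)·0.484^4·0.516^10 = 0.073504
P(X ≤ 4) = 0.110936

0.1109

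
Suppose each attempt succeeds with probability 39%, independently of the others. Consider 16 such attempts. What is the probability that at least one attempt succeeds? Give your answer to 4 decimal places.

0.9996

P(at least one) = 1 − P(none) = 1 − (1 − 0.39)^16
= 1 − 0.000368 = 0.999632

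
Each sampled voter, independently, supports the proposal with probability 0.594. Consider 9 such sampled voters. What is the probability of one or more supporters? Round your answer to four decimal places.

P(at least one) = 1 − P(none) = 1 − (1 − 0.594)^9
= 1 − 0.000300 = 0.999700

0.9997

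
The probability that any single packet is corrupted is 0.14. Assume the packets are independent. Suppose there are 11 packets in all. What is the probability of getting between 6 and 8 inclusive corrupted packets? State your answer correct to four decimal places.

X ~ Binomial(11, 0.14); P(6 ≤ X ≤ 8) = Σ C(11,k) p^k (1−p)^(11−k) over k:
  k=6: C(11,6)·0.14^6·0.86^5 = 0.001636
  k=7: C(11,7)·0.14^7·0.86^4 = 0.000190
  k=8: C(11,8)·0.14^8·0.86^3 = 0.000015
Total = 0.001842

0.0018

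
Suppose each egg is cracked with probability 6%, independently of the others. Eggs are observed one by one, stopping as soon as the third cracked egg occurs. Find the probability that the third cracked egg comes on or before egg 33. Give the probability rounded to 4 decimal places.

0.3177

Finishing within 33 eggs ⇔ at least 3 successes in the first 33. With X ~ Binomial(33, 0.06), P(Y ≤ 33) = 1 − P(X ≤ 2).
  k=0: C(33,0)·0.06^0·0.94^33 = 0.129783
  k=1: C(33,1)·0.06^1·0.94^32 = 0.273374
  k=2: C(33,2)·0.06^2·0.94^31 = 0.279190
1 − 0.682347 = 0.317653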